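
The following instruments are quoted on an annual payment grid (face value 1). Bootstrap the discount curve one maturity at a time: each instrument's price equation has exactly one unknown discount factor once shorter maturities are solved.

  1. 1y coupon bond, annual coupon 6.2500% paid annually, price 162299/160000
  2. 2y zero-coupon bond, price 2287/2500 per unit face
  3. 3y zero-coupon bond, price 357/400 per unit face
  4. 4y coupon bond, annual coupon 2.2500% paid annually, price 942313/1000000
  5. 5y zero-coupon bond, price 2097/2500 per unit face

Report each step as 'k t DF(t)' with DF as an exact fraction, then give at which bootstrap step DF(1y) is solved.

1 1 9547/10000
2 2 2287/2500
3 3 357/400
4 4 538/625
5 5 2097/2500
DF(1y) is solved at step 1

step 1 [1y] bond c/1=1/16: DF=(162299/160000 − 1/16·(0))/(1+1/16) = 9547/10000 ≈ 0.954700
step 2 [2y] zero: DF = P = 2287/2500 ≈ 0.914800
step 3 [3y] zero: DF = P = 357/400 ≈ 0.892500
step 4 [4y] bond c/1=9/400: DF=(942313/1000000 − 9/400·(0.954700+0.914800+0.892500))/(1+9/400) = 538/625 ≈ 0.860800
step 5 [5y] zero: DF = P = 2097/2500 ≈ 0.838800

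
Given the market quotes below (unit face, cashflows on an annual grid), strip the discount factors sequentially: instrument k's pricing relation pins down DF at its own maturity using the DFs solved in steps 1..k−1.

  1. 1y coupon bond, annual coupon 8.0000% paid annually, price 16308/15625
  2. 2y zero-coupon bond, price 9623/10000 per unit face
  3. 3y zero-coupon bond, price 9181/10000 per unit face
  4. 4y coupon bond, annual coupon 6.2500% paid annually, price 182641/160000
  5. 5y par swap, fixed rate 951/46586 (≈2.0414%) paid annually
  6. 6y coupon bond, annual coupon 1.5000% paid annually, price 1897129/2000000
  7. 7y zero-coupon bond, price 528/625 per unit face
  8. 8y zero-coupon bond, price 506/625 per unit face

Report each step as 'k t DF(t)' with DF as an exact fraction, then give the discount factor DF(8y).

1 1 604/625
2 2 9623/10000
3 3 9181/10000
4 4 9069/10000
5 5 9049/10000
6 6 8657/10000
7 7 528/625
8 8 506/625
DF(8y) = 506/625 ≈ 0.809600

step 1 [1y] bond c/1=2/25: DF=(16308/15625 − 2/25·(0))/(1+2/25) = 604/625 ≈ 0.966400
step 2 [2y] zero: DF = P = 9623/10000 ≈ 0.962300
step 3 [3y] zero: DF = P = 9181/10000 ≈ 0.918100
step 4 [4y] bond c/1=1/16: DF=(182641/160000 − 1/16·(0.966400+0.962300+0.918100))/(1+1/16) = 9069/10000 ≈ 0.906900
step 5 [5y] swap r/1=951/46586: DF=(1 − 951/46586·(0.966400+0.962300+0.918100+0.906900))/(1+951/46586) = 9049/10000 ≈ 0.904900
step 6 [6y] bond c/1=3/200: DF=(1897129/2000000 − 3/200·(0.966400+0.962300+0.918100+0.906900+0.904900))/(1+3/200) = 8657/10000 ≈ 0.865700
step 7 [7y] zero: DF = P = 528/625 ≈ 0.844800
step 8 [8y] zero: DF = P = 506/625 ≈ 0.809600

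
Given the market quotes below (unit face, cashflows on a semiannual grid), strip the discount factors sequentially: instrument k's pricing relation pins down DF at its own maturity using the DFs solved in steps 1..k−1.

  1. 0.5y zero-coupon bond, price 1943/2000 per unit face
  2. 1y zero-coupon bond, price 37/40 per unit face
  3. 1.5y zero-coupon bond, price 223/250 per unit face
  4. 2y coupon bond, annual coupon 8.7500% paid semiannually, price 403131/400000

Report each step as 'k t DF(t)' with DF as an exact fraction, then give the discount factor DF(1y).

step 1 [0.5y] zero: DF = P = 1943/2000 ≈ 0.971500
step 2 [1y] zero: DF = P = 37/40 ≈ 0.925000
step 3 [1.5y] zero: DF = P = 223/250 ≈ 0.892000
step 4 [2y] bond c/2=7/160: DF=(403131/400000 − 7/160·(0.971500+0.925000+0.892000))/(1+7/160) = 8487/10000 ≈ 0.848700

1 1/2 1943/2000
2 1 37/40
3 3/2 223/250
4 2 8487/10000
DF(1y) = 37/40 ≈ 0.925000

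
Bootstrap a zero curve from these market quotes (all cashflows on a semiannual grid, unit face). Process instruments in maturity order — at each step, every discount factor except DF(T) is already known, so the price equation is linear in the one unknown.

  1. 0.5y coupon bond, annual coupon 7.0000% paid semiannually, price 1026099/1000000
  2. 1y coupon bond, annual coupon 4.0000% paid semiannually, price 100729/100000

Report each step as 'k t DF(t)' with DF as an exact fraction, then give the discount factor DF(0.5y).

1 1/2 4957/5000
2 1 9681/10000
DF(0.5y) = 4957/5000 ≈ 0.991400

step 1 [0.5y] bond c/2=7/200: DF=(1026099/1000000 − 7/200·(0))/(1+7/200) = 4957/5000 ≈ 0.991400
step 2 [1y] bond c/2=1/50: DF=(100729/100000 − 1/50·(0.991400))/(1+1/50) = 9681/10000 ≈ 0.968100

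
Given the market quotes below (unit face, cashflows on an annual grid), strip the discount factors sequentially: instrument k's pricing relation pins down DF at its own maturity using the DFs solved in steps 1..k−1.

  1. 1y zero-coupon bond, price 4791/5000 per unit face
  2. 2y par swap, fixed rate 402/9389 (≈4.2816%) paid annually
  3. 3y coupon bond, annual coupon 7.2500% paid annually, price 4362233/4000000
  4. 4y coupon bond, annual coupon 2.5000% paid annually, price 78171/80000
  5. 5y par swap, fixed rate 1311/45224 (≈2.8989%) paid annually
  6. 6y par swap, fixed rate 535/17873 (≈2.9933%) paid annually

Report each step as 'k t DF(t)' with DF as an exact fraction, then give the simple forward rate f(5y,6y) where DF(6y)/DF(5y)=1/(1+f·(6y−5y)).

step 1 [1y] zero: DF = P = 4791/5000 ≈ 0.958200
step 2 [2y] swap r/1=402/9389: DF=(1 − 402/9389·(0.958200))/(1+402/9389) = 2299/2500 ≈ 0.919600
step 3 [3y] bond c/1=29/400: DF=(4362233/4000000 − 29/400·(0.958200+0.919600))/(1+29/400) = 8899/10000 ≈ 0.889900
step 4 [4y] bond c/1=1/40: DF=(78171/80000 − 1/40·(0.958200+0.919600+0.889900))/(1+1/40) = 4429/5000 ≈ 0.885800
step 5 [5y] swap r/1=1311/45224: DF=(1 − 1311/45224·(0.958200+0.919600+0.889900+0.885800))/(1+1311/45224) = 8689/10000 ≈ 0.868900
step 6 [6y] swap r/1=535/17873: DF=(1 − 535/17873·(0.958200+0.919600+0.889900+0.885800+0.868900))/(1+535/17873) = 1679/2000 ≈ 0.839500

1 1 4791/5000
2 2 2299/2500
3 3 8899/10000
4 4 4429/5000
5 5 8689/10000
6 6 1679/2000
f(5y,6y) = ((8689/10000)/(1679/2000) − 1)/(1) = 294/8395 ≈ 3.5021%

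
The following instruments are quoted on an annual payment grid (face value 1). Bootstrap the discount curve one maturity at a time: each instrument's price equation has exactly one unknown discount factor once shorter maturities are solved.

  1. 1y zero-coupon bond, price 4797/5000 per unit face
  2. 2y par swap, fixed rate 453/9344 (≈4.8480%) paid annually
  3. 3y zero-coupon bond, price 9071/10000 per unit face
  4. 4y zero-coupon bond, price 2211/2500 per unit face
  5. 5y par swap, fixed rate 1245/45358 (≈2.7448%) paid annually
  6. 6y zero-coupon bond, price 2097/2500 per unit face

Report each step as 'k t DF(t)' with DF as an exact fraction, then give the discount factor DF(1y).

1 1 4797/5000
2 2 4547/5000
3 3 9071/10000
4 4 2211/2500
5 5 1751/2000
6 6 2097/2500
DF(1y) = 4797/5000 ≈ 0.959400

step 1 [1y] zero: DF = P = 4797/5000 ≈ 0.959400
step 2 [2y] swap r/1=453/9344: DF=(1 − 453/9344·(0.959400))/(1+453/9344) = 4547/5000 ≈ 0.909400
step 3 [3y] zero: DF = P = 9071/10000 ≈ 0.907100
step 4 [4y] zero: DF = P = 2211/2500 ≈ 0.884400
step 5 [5y] swap r/1=1245/45358: DF=(1 − 1245/45358·(0.959400+0.909400+0.907100+0.884400))/(1+1245/45358) = 1751/2000 ≈ 0.875500
step 6 [6y] zero: DF = P = 2097/2500 ≈ 0.838800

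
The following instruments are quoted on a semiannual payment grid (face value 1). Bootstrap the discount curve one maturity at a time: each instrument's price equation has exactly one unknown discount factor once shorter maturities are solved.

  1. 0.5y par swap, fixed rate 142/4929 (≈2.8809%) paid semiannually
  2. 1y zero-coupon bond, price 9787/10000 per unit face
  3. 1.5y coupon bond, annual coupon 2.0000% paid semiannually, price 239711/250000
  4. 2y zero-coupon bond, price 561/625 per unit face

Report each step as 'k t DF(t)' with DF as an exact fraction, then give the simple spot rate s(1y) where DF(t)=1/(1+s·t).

step 1 [0.5y] swap r/2=71/4929: DF=(1 − 71/4929·(0))/(1+71/4929) = 4929/5000 ≈ 0.985800
step 2 [1y] zero: DF = P = 9787/10000 ≈ 0.978700
step 3 [1.5y] bond c/2=1/100: DF=(239711/250000 − 1/100·(0.985800+0.978700))/(1+1/100) = 9299/10000 ≈ 0.929900
step 4 [2y] zero: DF = P = 561/625 ≈ 0.897600

1 1/2 4929/5000
2 1 9787/10000
3 3/2 9299/10000
4 2 561/625
s(1y) = (1/(9787/10000) − 1)/(1) = 213/9787 ≈ 2.1764%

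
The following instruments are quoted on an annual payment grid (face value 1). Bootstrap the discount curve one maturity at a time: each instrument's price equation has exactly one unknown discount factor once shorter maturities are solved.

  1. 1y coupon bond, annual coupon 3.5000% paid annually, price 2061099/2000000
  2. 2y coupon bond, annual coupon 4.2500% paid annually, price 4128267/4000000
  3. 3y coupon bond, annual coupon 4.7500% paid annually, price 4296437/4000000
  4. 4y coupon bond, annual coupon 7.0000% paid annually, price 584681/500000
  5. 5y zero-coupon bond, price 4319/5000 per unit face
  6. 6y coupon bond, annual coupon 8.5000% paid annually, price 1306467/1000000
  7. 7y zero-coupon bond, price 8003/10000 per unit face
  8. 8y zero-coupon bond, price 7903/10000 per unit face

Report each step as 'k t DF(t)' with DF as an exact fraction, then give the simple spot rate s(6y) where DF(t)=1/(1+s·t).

step 1 [1y] bond c/1=7/200: DF=(2061099/2000000 − 7/200·(0))/(1+7/200) = 9957/10000 ≈ 0.995700
step 2 [2y] bond c/1=17/400: DF=(4128267/4000000 − 17/400·(0.995700))/(1+17/400) = 4747/5000 ≈ 0.949400
step 3 [3y] bond c/1=19/400: DF=(4296437/4000000 − 19/400·(0.995700+0.949400))/(1+19/400) = 2343/2500 ≈ 0.937200
step 4 [4y] bond c/1=7/100: DF=(584681/500000 − 7/100·(0.995700+0.949400+0.937200))/(1+7/100) = 9043/10000 ≈ 0.904300
step 5 [5y] zero: DF = P = 4319/5000 ≈ 0.863800
step 6 [6y] bond c/1=17/200: DF=(1306467/1000000 − 17/200·(0.995700+0.949400+0.937200+0.904300+0.863800))/(1+17/200) = 4199/5000 ≈ 0.839800
step 7 [7y] zero: DF = P = 8003/10000 ≈ 0.800300
step 8 [8y] zero: DF = P = 7903/10000 ≈ 0.790300

1 1 9957/10000
2 2 4747/5000
3 3 2343/2500
4 4 9043/10000
5 5 4319/5000
6 6 4199/5000
7 7 8003/10000
8 8 7903/10000
s(6y) = (1/(4199/5000) − 1)/(6) = 267/8398 ≈ 3.1793%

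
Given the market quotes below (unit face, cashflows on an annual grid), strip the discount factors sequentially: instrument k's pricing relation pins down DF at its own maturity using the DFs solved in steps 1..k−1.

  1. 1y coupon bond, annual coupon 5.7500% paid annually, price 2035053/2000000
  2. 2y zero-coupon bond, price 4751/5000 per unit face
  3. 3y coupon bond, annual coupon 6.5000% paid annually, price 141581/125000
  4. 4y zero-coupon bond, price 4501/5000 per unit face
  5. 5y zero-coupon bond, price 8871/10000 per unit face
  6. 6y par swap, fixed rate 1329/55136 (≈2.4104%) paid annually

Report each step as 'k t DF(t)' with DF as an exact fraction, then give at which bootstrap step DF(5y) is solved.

step 1 [1y] bond c/1=23/400: DF=(2035053/2000000 − 23/400·(0))/(1+23/400) = 4811/5000 ≈ 0.962200
step 2 [2y] zero: DF = P = 4751/5000 ≈ 0.950200
step 3 [3y] bond c/1=13/200: DF=(141581/125000 − 13/200·(0.962200+0.950200))/(1+13/200) = 2367/2500 ≈ 0.946800
step 4 [4y] zero: DF = P = 4501/5000 ≈ 0.900200
step 5 [5y] zero: DF = P = 8871/10000 ≈ 0.887100
step 6 [6y] swap r/1=1329/55136: DF=(1 − 1329/55136·(0.962200+0.950200+0.946800+0.900200+0.887100))/(1+1329/55136) = 8671/10000 ≈ 0.867100

1 1 4811/5000
2 2 4751/5000
3 3 2367/2500
4 4 4501/5000
5 5 8871/10000
6 6 8671/10000
DF(5y) is solved at step 5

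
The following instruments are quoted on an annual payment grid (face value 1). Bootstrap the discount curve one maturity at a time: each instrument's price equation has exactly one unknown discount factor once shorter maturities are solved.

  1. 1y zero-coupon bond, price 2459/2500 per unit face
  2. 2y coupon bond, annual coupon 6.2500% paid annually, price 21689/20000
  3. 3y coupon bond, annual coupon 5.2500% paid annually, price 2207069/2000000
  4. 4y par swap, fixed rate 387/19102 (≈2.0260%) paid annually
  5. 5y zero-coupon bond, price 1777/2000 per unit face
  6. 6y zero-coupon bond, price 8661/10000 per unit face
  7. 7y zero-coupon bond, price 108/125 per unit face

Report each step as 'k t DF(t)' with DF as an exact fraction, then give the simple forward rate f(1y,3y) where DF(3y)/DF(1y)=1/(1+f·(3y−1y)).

1 1 2459/2500
2 2 2407/2500
3 3 4757/5000
4 4 4613/5000
5 5 1777/2000
6 6 8661/10000
7 7 108/125
f(1y,3y) = ((2459/2500)/(4757/5000) − 1)/(2) = 161/9514 ≈ 1.6922%

step 1 [1y] zero: DF = P = 2459/2500 ≈ 0.983600
step 2 [2y] bond c/1=1/16: DF=(21689/20000 − 1/16·(0.983600))/(1+1/16) = 2407/2500 ≈ 0.962800
step 3 [3y] bond c/1=21/400: DF=(2207069/2000000 − 21/400·(0.983600+0.962800))/(1+21/400) = 4757/5000 ≈ 0.951400
step 4 [4y] swap r/1=387/19102: DF=(1 − 387/19102·(0.983600+0.962800+0.951400))/(1+387/19102) = 4613/5000 ≈ 0.922600
step 5 [5y] zero: DF = P = 1777/2000 ≈ 0.888500
step 6 [6y] zero: DF = P = 8661/10000 ≈ 0.866100
step 7 [7y] zero: DF = P = 108/125 ≈ 0.864000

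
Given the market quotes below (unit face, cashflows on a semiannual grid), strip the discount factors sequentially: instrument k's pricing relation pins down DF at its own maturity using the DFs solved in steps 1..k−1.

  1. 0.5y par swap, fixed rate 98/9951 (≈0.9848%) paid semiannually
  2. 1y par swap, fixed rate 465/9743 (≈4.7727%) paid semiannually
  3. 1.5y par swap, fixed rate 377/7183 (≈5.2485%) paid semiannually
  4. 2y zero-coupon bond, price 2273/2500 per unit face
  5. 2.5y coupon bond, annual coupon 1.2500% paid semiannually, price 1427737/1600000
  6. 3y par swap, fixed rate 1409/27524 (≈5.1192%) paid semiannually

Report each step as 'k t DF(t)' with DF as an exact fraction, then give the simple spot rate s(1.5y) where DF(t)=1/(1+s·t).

step 1 [0.5y] swap r/2=49/9951: DF=(1 − 49/9951·(0))/(1+49/9951) = 9951/10000 ≈ 0.995100
step 2 [1y] swap r/2=465/19486: DF=(1 − 465/19486·(0.995100))/(1+465/19486) = 1907/2000 ≈ 0.953500
step 3 [1.5y] swap r/2=377/14366: DF=(1 − 377/14366·(0.995100+0.953500))/(1+377/14366) = 4623/5000 ≈ 0.924600
step 4 [2y] zero: DF = P = 2273/2500 ≈ 0.909200
step 5 [2.5y] bond c/2=1/160: DF=(1427737/1600000 − 1/160·(0.995100+0.953500+0.924600+0.909200))/(1+1/160) = 8633/10000 ≈ 0.863300
step 6 [3y] swap r/2=1409/55048: DF=(1 − 1409/55048·(0.995100+0.953500+0.924600+0.909200+0.863300))/(1+1409/55048) = 8591/10000 ≈ 0.859100

1 1/2 9951/10000
2 1 1907/2000
3 3/2 4623/5000
4 2 2273/2500
5 5/2 8633/10000
6 3 8591/10000
s(1.5y) = (1/(4623/5000) − 1)/(3/2) = 754/13869 ≈ 5.4366%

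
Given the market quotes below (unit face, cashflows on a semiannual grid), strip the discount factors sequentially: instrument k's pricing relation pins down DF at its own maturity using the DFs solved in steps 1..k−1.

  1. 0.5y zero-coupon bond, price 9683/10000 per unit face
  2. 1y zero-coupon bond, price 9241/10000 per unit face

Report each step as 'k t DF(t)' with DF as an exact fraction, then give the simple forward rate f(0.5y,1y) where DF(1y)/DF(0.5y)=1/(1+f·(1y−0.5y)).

step 1 [0.5y] zero: DF = P = 9683/10000 ≈ 0.968300
step 2 [1y] zero: DF = P = 9241/10000 ≈ 0.924100

1 1/2 9683/10000
2 1 9241/10000
f(0.5y,1y) = ((9683/10000)/(9241/10000) − 1)/(1/2) = 884/9241 ≈ 9.5661%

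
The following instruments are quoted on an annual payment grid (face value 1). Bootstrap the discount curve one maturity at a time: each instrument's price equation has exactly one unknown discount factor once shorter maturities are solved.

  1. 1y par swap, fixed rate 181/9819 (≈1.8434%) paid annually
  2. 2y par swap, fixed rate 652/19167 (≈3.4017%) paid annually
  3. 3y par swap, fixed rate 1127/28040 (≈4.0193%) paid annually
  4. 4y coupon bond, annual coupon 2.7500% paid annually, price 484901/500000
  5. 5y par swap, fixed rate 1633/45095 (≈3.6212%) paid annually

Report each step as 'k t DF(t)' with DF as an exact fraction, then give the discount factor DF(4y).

1 1 9819/10000
2 2 2337/2500
3 3 8873/10000
4 4 543/625
5 5 8367/10000
DF(4y) = 543/625 ≈ 0.868800

step 1 [1y] swap r/1=181/9819: DF=(1 − 181/9819·(0))/(1+181/9819) = 9819/10000 ≈ 0.981900
step 2 [2y] swap r/1=652/19167: DF=(1 − 652/19167·(0.981900))/(1+652/19167) = 2337/2500 ≈ 0.934800
step 3 [3y] swap r/1=1127/28040: DF=(1 − 1127/28040·(0.981900+0.934800))/(1+1127/28040) = 8873/10000 ≈ 0.887300
step 4 [4y] bond c/1=11/400: DF=(484901/500000 − 11/400·(0.981900+0.934800+0.887300))/(1+11/400) = 543/625 ≈ 0.868800
step 5 [5y] swap r/1=1633/45095: DF=(1 − 1633/45095·(0.981900+0.934800+0.887300+0.868800))/(1+1633/45095) = 8367/10000 ≈ 0.836700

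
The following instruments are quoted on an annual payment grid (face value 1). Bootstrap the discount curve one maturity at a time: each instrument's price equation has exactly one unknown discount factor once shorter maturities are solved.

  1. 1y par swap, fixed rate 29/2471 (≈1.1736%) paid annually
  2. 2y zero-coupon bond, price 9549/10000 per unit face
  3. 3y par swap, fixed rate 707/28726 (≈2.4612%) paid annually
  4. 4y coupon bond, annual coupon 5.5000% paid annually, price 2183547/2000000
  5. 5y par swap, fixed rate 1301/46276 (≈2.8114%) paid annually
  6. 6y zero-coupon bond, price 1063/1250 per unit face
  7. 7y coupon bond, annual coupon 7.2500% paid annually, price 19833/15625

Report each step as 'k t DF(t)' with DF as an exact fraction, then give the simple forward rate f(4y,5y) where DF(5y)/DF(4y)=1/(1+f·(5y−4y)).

step 1 [1y] swap r/1=29/2471: DF=(1 − 29/2471·(0))/(1+29/2471) = 2471/2500 ≈ 0.988400
step 2 [2y] zero: DF = P = 9549/10000 ≈ 0.954900
step 3 [3y] swap r/1=707/28726: DF=(1 − 707/28726·(0.988400+0.954900))/(1+707/28726) = 9293/10000 ≈ 0.929300
step 4 [4y] bond c/1=11/200: DF=(2183547/2000000 − 11/200·(0.988400+0.954900+0.929300))/(1+11/200) = 8851/10000 ≈ 0.885100
step 5 [5y] swap r/1=1301/46276: DF=(1 − 1301/46276·(0.988400+0.954900+0.929300+0.885100))/(1+1301/46276) = 8699/10000 ≈ 0.869900
step 6 [6y] zero: DF = P = 1063/1250 ≈ 0.850400
step 7 [7y] bond c/1=29/400: DF=(19833/15625 − 29/400·(0.988400+0.954900+0.929300+0.885100+0.869900+0.850400))/(1+29/400) = 2033/2500 ≈ 0.813200

1 1 2471/2500
2 2 9549/10000
3 3 9293/10000
4 4 8851/10000
5 5 8699/10000
6 6 1063/1250
7 7 2033/2500
f(4y,5y) = ((8851/10000)/(8699/10000) − 1)/(1) = 152/8699 ≈ 1.7473%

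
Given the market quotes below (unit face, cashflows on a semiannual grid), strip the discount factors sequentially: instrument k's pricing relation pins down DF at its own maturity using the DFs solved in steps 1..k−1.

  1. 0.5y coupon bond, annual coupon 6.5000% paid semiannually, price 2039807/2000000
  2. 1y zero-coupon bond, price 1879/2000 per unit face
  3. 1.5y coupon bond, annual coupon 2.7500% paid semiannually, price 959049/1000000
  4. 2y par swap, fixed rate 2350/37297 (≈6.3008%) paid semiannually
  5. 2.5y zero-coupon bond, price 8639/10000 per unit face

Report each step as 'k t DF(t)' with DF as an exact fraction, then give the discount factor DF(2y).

1 1/2 4939/5000
2 1 1879/2000
3 3/2 9199/10000
4 2 353/400
5 5/2 8639/10000
DF(2y) = 353/400 ≈ 0.882500

step 1 [0.5y] bond c/2=13/400: DF=(2039807/2000000 − 13/400·(0))/(1+13/400) = 4939/5000 ≈ 0.987800
step 2 [1y] zero: DF = P = 1879/2000 ≈ 0.939500
step 3 [1.5y] bond c/2=11/800: DF=(959049/1000000 − 11/800·(0.987800+0.939500))/(1+11/800) = 9199/10000 ≈ 0.919900
step 4 [2y] swap r/2=1175/37297: DF=(1 − 1175/37297·(0.987800+0.939500+0.919900))/(1+1175/37297) = 353/400 ≈ 0.882500
step 5 [2.5y] zero: DF = P = 8639/10000 ≈ 0.863900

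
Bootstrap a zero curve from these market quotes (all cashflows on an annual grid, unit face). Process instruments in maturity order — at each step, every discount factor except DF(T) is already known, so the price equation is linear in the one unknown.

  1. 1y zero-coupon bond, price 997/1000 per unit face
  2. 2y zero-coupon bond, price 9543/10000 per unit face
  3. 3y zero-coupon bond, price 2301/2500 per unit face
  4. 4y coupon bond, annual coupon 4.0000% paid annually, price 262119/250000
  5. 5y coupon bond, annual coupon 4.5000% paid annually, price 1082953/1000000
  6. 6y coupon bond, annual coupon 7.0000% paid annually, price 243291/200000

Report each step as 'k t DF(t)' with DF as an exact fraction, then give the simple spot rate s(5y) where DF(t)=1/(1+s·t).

1 1 997/1000
2 2 9543/10000
3 3 2301/2500
4 4 8977/10000
5 5 437/500
6 6 8331/10000
s(5y) = (1/(437/500) − 1)/(5) = 63/2185 ≈ 2.8833%

step 1 [1y] zero: DF = P = 997/1000 ≈ 0.997000
step 2 [2y] zero: DF = P = 9543/10000 ≈ 0.954300
step 3 [3y] zero: DF = P = 2301/2500 ≈ 0.920400
step 4 [4y] bond c/1=1/25: DF=(262119/250000 − 1/25·(0.997000+0.954300+0.920400))/(1+1/25) = 8977/10000 ≈ 0.897700
step 5 [5y] bond c/1=9/200: DF=(1082953/1000000 − 9/200·(0.997000+0.954300+0.920400+0.897700))/(1+9/200) = 437/500 ≈ 0.874000
step 6 [6y] bond c/1=7/100: DF=(243291/200000 − 7/100·(0.997000+0.954300+0.920400+0.897700+0.874000))/(1+7/100) = 8331/10000 ≈ 0.833100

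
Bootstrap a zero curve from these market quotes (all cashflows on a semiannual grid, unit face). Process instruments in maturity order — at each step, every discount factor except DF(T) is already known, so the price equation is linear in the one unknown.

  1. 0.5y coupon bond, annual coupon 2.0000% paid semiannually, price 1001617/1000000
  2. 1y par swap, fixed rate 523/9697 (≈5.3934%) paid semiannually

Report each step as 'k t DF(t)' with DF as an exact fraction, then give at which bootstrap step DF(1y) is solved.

1 1/2 9917/10000
2 1 9477/10000
DF(1y) is solved at step 2

step 1 [0.5y] bond c/2=1/100: DF=(1001617/1000000 − 1/100·(0))/(1+1/100) = 9917/10000 ≈ 0.991700
step 2 [1y] swap r/2=523/19394: DF=(1 − 523/19394·(0.991700))/(1+523/19394) = 9477/10000 ≈ 0.947700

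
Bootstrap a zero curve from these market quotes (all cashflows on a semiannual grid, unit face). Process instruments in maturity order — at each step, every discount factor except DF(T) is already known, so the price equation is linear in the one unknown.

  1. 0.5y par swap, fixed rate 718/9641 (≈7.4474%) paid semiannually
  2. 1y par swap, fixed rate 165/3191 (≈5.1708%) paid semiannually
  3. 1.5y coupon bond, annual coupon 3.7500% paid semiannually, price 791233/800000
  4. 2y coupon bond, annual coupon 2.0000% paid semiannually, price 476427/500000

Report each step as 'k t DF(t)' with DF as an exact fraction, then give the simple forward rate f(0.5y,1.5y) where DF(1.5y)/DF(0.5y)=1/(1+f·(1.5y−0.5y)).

step 1 [0.5y] swap r/2=359/9641: DF=(1 − 359/9641·(0))/(1+359/9641) = 9641/10000 ≈ 0.964100
step 2 [1y] swap r/2=165/6382: DF=(1 − 165/6382·(0.964100))/(1+165/6382) = 1901/2000 ≈ 0.950500
step 3 [1.5y] bond c/2=3/160: DF=(791233/800000 − 3/160·(0.964100+0.950500))/(1+3/160) = 2339/2500 ≈ 0.935600
step 4 [2y] bond c/2=1/100: DF=(476427/500000 − 1/100·(0.964100+0.950500+0.935600))/(1+1/100) = 572/625 ≈ 0.915200

1 1/2 9641/10000
2 1 1901/2000
3 3/2 2339/2500
4 2 572/625
f(0.5y,1.5y) = ((9641/10000)/(2339/2500) − 1)/(1) = 285/9356 ≈ 3.0462%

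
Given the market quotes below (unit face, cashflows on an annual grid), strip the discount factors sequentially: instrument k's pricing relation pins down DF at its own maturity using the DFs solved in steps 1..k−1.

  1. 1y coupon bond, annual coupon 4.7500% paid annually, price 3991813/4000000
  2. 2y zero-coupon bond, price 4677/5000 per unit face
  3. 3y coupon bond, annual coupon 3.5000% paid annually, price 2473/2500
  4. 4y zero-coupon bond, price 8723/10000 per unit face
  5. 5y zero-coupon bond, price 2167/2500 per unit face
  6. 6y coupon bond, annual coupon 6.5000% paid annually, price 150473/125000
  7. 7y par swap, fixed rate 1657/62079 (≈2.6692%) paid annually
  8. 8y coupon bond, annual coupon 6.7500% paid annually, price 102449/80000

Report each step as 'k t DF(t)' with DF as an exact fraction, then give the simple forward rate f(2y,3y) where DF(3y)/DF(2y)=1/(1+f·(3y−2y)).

1 1 9527/10000
2 2 4677/5000
3 3 8919/10000
4 4 8723/10000
5 5 2167/2500
6 6 1709/2000
7 7 8343/10000
8 8 8071/10000
f(2y,3y) = ((4677/5000)/(8919/10000) − 1)/(1) = 145/2973 ≈ 4.8772%

step 1 [1y] bond c/1=19/400: DF=(3991813/4000000 − 19/400·(0))/(1+19/400) = 9527/10000 ≈ 0.952700
step 2 [2y] zero: DF = P = 4677/5000 ≈ 0.935400
step 3 [3y] bond c/1=7/200: DF=(2473/2500 − 7/200·(0.952700+0.935400))/(1+7/200) = 8919/10000 ≈ 0.891900
step 4 [4y] zero: DF = P = 8723/10000 ≈ 0.872300
step 5 [5y] zero: DF = P = 2167/2500 ≈ 0.866800
step 6 [6y] bond c/1=13/200: DF=(150473/125000 − 13/200·(0.952700+0.935400+0.891900+0.872300+0.866800))/(1+13/200) = 1709/2000 ≈ 0.854500
step 7 [7y] swap r/1=1657/62079: DF=(1 − 1657/62079·(0.952700+0.935400+0.891900+0.872300+0.866800+0.854500))/(1+1657/62079) = 8343/10000 ≈ 0.834300
step 8 [8y] bond c/1=27/400: DF=(102449/80000 − 27/400·(0.952700+0.935400+0.891900+0.872300+0.866800+0.854500+0.834300))/(1+27/400) = 8071/10000 ≈ 0.807100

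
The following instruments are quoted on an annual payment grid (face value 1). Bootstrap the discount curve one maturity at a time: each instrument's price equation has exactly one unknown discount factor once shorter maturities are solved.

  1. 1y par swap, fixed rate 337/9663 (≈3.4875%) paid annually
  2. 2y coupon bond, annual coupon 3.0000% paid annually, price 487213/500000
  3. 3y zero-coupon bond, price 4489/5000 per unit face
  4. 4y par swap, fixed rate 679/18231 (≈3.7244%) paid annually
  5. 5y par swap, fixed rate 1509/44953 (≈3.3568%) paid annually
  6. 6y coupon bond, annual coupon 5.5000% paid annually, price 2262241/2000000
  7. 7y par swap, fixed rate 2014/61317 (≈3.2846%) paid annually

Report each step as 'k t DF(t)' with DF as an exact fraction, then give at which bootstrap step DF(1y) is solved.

step 1 [1y] swap r/1=337/9663: DF=(1 − 337/9663·(0))/(1+337/9663) = 9663/10000 ≈ 0.966300
step 2 [2y] bond c/1=3/100: DF=(487213/500000 − 3/100·(0.966300))/(1+3/100) = 9179/10000 ≈ 0.917900
step 3 [3y] zero: DF = P = 4489/5000 ≈ 0.897800
step 4 [4y] swap r/1=679/18231: DF=(1 − 679/18231·(0.966300+0.917900+0.897800))/(1+679/18231) = 4321/5000 ≈ 0.864200
step 5 [5y] swap r/1=1509/44953: DF=(1 − 1509/44953·(0.966300+0.917900+0.897800+0.864200))/(1+1509/44953) = 8491/10000 ≈ 0.849100
step 6 [6y] bond c/1=11/200: DF=(2262241/2000000 − 11/200·(0.966300+0.917900+0.897800+0.864200+0.849100))/(1+11/200) = 4189/5000 ≈ 0.837800
step 7 [7y] swap r/1=2014/61317: DF=(1 − 2014/61317·(0.966300+0.917900+0.897800+0.864200+0.849100+0.837800))/(1+2014/61317) = 3993/5000 ≈ 0.798600

1 1 9663/10000
2 2 9179/10000
3 3 4489/5000
4 4 4321/5000
5 5 8491/10000
6 6 4189/5000
7 7 3993/5000
DF(1y) is solved at step 1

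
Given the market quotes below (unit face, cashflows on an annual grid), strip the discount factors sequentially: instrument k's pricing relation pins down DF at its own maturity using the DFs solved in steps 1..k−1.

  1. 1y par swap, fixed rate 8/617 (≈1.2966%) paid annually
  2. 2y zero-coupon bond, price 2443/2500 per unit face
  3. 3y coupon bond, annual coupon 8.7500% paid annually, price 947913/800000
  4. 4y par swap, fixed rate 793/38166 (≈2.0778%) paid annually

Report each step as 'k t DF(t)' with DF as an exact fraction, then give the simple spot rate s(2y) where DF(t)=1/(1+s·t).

step 1 [1y] swap r/1=8/617: DF=(1 − 8/617·(0))/(1+8/617) = 617/625 ≈ 0.987200
step 2 [2y] zero: DF = P = 2443/2500 ≈ 0.977200
step 3 [3y] bond c/1=7/80: DF=(947913/800000 − 7/80·(0.987200+0.977200))/(1+7/80) = 1863/2000 ≈ 0.931500
step 4 [4y] swap r/1=793/38166: DF=(1 − 793/38166·(0.987200+0.977200+0.931500))/(1+793/38166) = 9207/10000 ≈ 0.920700

1 1 617/625
2 2 2443/2500
3 3 1863/2000
4 4 9207/10000
s(2y) = (1/(2443/2500) − 1)/(2) = 57/4886 ≈ 1.1666%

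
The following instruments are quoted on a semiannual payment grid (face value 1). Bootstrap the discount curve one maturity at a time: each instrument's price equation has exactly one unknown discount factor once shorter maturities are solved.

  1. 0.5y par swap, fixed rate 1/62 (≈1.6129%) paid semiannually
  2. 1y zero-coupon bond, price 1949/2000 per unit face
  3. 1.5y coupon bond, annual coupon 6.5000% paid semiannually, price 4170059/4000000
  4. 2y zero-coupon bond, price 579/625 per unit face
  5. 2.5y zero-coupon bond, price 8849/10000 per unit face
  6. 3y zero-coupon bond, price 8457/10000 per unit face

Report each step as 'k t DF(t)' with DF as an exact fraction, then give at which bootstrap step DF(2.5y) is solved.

step 1 [0.5y] swap r/2=1/124: DF=(1 − 1/124·(0))/(1+1/124) = 124/125 ≈ 0.992000
step 2 [1y] zero: DF = P = 1949/2000 ≈ 0.974500
step 3 [1.5y] bond c/2=13/400: DF=(4170059/4000000 − 13/400·(0.992000+0.974500))/(1+13/400) = 4739/5000 ≈ 0.947800
step 4 [2y] zero: DF = P = 579/625 ≈ 0.926400
step 5 [2.5y] zero: DF = P = 8849/10000 ≈ 0.884900
step 6 [3y] zero: DF = P = 8457/10000 ≈ 0.845700

1 1/2 124/125
2 1 1949/2000
3 3/2 4739/5000
4 2 579/625
5 5/2 8849/10000
6 3 8457/10000
DF(2.5y) is solved at step 5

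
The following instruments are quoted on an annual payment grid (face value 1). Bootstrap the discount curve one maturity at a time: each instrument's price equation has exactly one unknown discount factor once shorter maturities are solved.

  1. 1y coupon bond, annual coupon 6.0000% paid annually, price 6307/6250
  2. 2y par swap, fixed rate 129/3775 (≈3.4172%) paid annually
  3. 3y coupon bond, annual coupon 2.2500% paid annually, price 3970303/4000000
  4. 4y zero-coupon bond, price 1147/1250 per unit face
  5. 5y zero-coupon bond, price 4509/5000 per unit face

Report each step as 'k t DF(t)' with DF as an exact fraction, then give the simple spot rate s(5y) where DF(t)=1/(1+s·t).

1 1 119/125
2 2 1871/2000
3 3 2323/2500
4 4 1147/1250
5 5 4509/5000
s(5y) = (1/(4509/5000) − 1)/(5) = 491/22545 ≈ 2.1779%

step 1 [1y] bond c/1=3/50: DF=(6307/6250 − 3/50·(0))/(1+3/50) = 119/125 ≈ 0.952000
step 2 [2y] swap r/1=129/3775: DF=(1 − 129/3775·(0.952000))/(1+129/3775) = 1871/2000 ≈ 0.935500
step 3 [3y] bond c/1=9/400: DF=(3970303/4000000 − 9/400·(0.952000+0.935500))/(1+9/400) = 2323/2500 ≈ 0.929200
step 4 [4y] zero: DF = P = 1147/1250 ≈ 0.917600
step 5 [5y] zero: DF = P = 4509/5000 ≈ 0.901800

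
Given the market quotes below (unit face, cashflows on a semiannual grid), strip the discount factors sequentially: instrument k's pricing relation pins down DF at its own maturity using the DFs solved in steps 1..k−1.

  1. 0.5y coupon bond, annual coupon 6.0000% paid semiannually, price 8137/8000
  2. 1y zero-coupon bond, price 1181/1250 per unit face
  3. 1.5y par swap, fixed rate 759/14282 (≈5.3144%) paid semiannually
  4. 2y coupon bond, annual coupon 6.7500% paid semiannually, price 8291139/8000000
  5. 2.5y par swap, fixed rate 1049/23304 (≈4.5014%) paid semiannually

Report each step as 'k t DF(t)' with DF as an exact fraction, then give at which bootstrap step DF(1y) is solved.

step 1 [0.5y] bond c/2=3/100: DF=(8137/8000 − 3/100·(0))/(1+3/100) = 79/80 ≈ 0.987500
step 2 [1y] zero: DF = P = 1181/1250 ≈ 0.944800
step 3 [1.5y] swap r/2=759/28564: DF=(1 − 759/28564·(0.987500+0.944800))/(1+759/28564) = 9241/10000 ≈ 0.924100
step 4 [2y] bond c/2=27/800: DF=(8291139/8000000 − 27/800·(0.987500+0.944800+0.924100))/(1+27/800) = 9093/10000 ≈ 0.909300
step 5 [2.5y] swap r/2=1049/46608: DF=(1 − 1049/46608·(0.987500+0.944800+0.924100+0.909300))/(1+1049/46608) = 8951/10000 ≈ 0.895100

1 1/2 79/80
2 1 1181/1250
3 3/2 9241/10000
4 2 9093/10000
5 5/2 8951/10000
DF(1y) is solved at step 2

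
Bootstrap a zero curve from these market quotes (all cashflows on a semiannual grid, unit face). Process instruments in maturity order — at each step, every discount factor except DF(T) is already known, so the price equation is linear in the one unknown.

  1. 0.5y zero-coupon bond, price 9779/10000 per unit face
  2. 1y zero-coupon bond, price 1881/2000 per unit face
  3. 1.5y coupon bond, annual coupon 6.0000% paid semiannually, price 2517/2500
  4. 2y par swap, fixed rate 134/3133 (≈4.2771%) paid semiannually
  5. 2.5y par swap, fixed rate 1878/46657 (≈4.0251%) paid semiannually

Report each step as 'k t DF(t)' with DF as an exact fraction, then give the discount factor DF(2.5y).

step 1 [0.5y] zero: DF = P = 9779/10000 ≈ 0.977900
step 2 [1y] zero: DF = P = 1881/2000 ≈ 0.940500
step 3 [1.5y] bond c/2=3/100: DF=(2517/2500 − 3/100·(0.977900+0.940500))/(1+3/100) = 576/625 ≈ 0.921600
step 4 [2y] swap r/2=67/3133: DF=(1 − 67/3133·(0.977900+0.940500+0.921600))/(1+67/3133) = 2299/2500 ≈ 0.919600
step 5 [2.5y] swap r/2=939/46657: DF=(1 − 939/46657·(0.977900+0.940500+0.921600+0.919600))/(1+939/46657) = 9061/10000 ≈ 0.906100

1 1/2 9779/10000
2 1 1881/2000
3 3/2 576/625
4 2 2299/2500
5 5/2 9061/10000
DF(2.5y) = 9061/10000 ≈ 0.906100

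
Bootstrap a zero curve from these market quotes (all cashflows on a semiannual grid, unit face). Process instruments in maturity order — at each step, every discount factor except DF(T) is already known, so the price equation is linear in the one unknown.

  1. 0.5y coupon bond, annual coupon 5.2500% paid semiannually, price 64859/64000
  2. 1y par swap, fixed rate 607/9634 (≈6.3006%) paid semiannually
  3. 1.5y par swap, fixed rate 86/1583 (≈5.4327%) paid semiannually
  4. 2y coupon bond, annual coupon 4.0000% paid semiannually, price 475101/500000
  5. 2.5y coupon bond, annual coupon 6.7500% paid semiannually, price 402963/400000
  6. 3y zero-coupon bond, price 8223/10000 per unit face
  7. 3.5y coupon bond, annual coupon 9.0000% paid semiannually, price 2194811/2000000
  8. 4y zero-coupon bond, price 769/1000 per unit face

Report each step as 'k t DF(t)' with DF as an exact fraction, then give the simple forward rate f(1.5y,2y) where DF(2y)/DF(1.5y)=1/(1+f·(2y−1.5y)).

1 1/2 79/80
2 1 9393/10000
3 3/2 4613/5000
4 2 8757/10000
5 5/2 8529/10000
6 3 8223/10000
7 7/2 511/625
8 4 769/1000
f(1.5y,2y) = ((4613/5000)/(8757/10000) − 1)/(1/2) = 134/1251 ≈ 10.7114%

step 1 [0.5y] bond c/2=21/800: DF=(64859/64000 − 21/800·(0))/(1+21/800) = 79/80 ≈ 0.987500
step 2 [1y] swap r/2=607/19268: DF=(1 − 607/19268·(0.987500))/(1+607/19268) = 9393/10000 ≈ 0.939300
step 3 [1.5y] swap r/2=43/1583: DF=(1 − 43/1583·(0.987500+0.939300))/(1+43/1583) = 4613/5000 ≈ 0.922600
step 4 [2y] bond c/2=1/50: DF=(475101/500000 − 1/50·(0.987500+0.939300+0.922600))/(1+1/50) = 8757/10000 ≈ 0.875700
step 5 [2.5y] bond c/2=27/800: DF=(402963/400000 − 27/800·(0.987500+0.939300+0.922600+0.875700))/(1+27/800) = 8529/10000 ≈ 0.852900
step 6 [3y] zero: DF = P = 8223/10000 ≈ 0.822300
step 7 [3.5y] bond c/2=9/200: DF=(2194811/2000000 − 9/200·(0.987500+0.939300+0.922600+0.875700+0.852900+0.822300))/(1+9/200) = 511/625 ≈ 0.817600
step 8 [4y] zero: DF = P = 769/1000 ≈ 0.769000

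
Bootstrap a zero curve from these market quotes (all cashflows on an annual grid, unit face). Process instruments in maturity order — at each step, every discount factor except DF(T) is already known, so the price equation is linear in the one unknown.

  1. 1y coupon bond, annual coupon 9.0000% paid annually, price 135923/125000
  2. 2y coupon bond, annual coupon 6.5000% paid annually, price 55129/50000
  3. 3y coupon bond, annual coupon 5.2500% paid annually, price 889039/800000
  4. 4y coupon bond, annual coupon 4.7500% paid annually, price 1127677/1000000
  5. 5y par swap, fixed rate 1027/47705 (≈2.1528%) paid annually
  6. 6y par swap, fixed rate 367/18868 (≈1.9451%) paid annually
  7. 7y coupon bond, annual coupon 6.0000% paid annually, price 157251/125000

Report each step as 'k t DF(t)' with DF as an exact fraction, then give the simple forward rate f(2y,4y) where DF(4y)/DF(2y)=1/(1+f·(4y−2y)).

1 1 1247/1250
2 2 609/625
3 3 383/400
4 4 9437/10000
5 5 8973/10000
6 6 8899/10000
7 7 1083/1250
f(2y,4y) = ((609/625)/(9437/10000) − 1)/(2) = 307/18874 ≈ 1.6266%

step 1 [1y] bond c/1=9/100: DF=(135923/125000 − 9/100·(0))/(1+9/100) = 1247/1250 ≈ 0.997600
step 2 [2y] bond c/1=13/200: DF=(55129/50000 − 13/200·(0.997600))/(1+13/200) = 609/625 ≈ 0.974400
step 3 [3y] bond c/1=21/400: DF=(889039/800000 − 21/400·(0.997600+0.974400))/(1+21/400) = 383/400 ≈ 0.957500
step 4 [4y] bond c/1=19/400: DF=(1127677/1000000 − 19/400·(0.997600+0.974400+0.957500))/(1+19/400) = 9437/10000 ≈ 0.943700
step 5 [5y] swap r/1=1027/47705: DF=(1 − 1027/47705·(0.997600+0.974400+0.957500+0.943700))/(1+1027/47705) = 8973/10000 ≈ 0.897300
step 6 [6y] swap r/1=367/18868: DF=(1 − 367/18868·(0.997600+0.974400+0.957500+0.943700+0.897300))/(1+367/18868) = 8899/10000 ≈ 0.889900
step 7 [7y] bond c/1=3/50: DF=(157251/125000 − 3/50·(0.997600+0.974400+0.957500+0.943700+0.897300+0.889900))/(1+3/50) = 1083/1250 ≈ 0.866400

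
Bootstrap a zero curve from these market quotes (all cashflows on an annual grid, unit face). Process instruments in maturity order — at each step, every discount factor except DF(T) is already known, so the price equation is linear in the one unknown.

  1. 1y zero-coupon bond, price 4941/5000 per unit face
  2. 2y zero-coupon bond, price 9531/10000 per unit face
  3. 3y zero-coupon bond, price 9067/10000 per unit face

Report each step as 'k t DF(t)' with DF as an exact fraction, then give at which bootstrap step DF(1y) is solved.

step 1 [1y] zero: DF = P = 4941/5000 ≈ 0.988200
step 2 [2y] zero: DF = P = 9531/10000 ≈ 0.953100
step 3 [3y] zero: DF = P = 9067/10000 ≈ 0.906700

1 1 4941/5000
2 2 9531/10000
3 3 9067/10000
DF(1y) is solved at step 1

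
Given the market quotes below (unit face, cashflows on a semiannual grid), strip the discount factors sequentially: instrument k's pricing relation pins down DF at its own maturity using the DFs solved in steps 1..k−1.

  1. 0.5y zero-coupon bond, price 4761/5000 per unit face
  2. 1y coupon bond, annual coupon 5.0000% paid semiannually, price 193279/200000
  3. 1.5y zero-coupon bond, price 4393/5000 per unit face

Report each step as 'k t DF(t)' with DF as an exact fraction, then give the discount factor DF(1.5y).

1 1/2 4761/5000
2 1 2299/2500
3 3/2 4393/5000
DF(1.5y) = 4393/5000 ≈ 0.878600

step 1 [0.5y] zero: DF = P = 4761/5000 ≈ 0.952200
step 2 [1y] bond c/2=1/40: DF=(193279/200000 − 1/40·(0.952200))/(1+1/40) = 2299/2500 ≈ 0.919600
step 3 [1.5y] zero: DF = P = 4393/5000 ≈ 0.878600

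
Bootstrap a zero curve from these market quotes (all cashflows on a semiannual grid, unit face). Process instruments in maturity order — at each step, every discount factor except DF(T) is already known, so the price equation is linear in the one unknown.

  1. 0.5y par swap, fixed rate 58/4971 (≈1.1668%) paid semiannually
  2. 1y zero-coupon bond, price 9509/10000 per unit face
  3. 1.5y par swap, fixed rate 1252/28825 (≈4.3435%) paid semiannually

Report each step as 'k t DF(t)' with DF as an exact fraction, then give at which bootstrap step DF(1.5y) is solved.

step 1 [0.5y] swap r/2=29/4971: DF=(1 − 29/4971·(0))/(1+29/4971) = 4971/5000 ≈ 0.994200
step 2 [1y] zero: DF = P = 9509/10000 ≈ 0.950900
step 3 [1.5y] swap r/2=626/28825: DF=(1 − 626/28825·(0.994200+0.950900))/(1+626/28825) = 4687/5000 ≈ 0.937400

1 1/2 4971/5000
2 1 9509/10000
3 3/2 4687/5000
DF(1.5y) is solved at step 3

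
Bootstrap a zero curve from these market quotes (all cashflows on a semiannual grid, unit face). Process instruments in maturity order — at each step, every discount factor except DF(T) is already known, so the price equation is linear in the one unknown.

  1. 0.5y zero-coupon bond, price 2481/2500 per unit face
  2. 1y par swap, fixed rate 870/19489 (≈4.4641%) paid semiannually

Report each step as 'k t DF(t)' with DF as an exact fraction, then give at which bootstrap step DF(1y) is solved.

step 1 [0.5y] zero: DF = P = 2481/2500 ≈ 0.992400
step 2 [1y] swap r/2=435/19489: DF=(1 − 435/19489·(0.992400))/(1+435/19489) = 1913/2000 ≈ 0.956500

1 1/2 2481/2500
2 1 1913/2000
DF(1y) is solved at step 2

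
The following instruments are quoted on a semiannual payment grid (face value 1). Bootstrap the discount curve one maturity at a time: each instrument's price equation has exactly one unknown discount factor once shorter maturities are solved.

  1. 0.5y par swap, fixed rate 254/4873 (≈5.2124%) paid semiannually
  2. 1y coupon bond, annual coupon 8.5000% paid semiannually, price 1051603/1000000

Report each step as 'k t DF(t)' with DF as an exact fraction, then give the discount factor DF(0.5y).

step 1 [0.5y] swap r/2=127/4873: DF=(1 − 127/4873·(0))/(1+127/4873) = 4873/5000 ≈ 0.974600
step 2 [1y] bond c/2=17/400: DF=(1051603/1000000 − 17/400·(0.974600))/(1+17/400) = 969/1000 ≈ 0.969000

1 1/2 4873/5000
2 1 969/1000
DF(0.5y) = 4873/5000 ≈ 0.974600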